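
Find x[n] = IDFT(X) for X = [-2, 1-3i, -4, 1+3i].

x[n] = (1/4) Σ(k=0 to 3) X[k] · e^(2πikn/4)

Computing each x[n]:
x[0] = -1
x[1] = 2
x[2] = -2
x[3] = -1

x = [-1, 2, -2, -1]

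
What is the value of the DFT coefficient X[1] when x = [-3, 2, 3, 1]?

X[1] = Σ(n=0 to 3) x[n] · ω_4^(1n) where ω_4 = e^(-2πi/4)
= (-3)·ω_4^0 + (2)·ω_4^1 + (3)·ω_4^2 + (1)·ω_4^3

X[1] = -6-1i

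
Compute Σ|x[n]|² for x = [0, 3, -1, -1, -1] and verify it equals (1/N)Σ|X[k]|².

Time domain:
Σ|x[n]|² = |0|² + |3|² + |-1|² + |-1|² + |-1|² = 12.0000

Frequency domain:
(1/5)Σ|X[k]|² = (1/5)(|0|² + |2.2361-3.8042i|² + |-2.2361-2.3511i|² + |-2.2361+2.3511i|² + |2.2361+3.8042i|²) = (1/5)·60.0000 = 12.0000

Both sides agree, confirming Parseval's theorem.

Σ|x[n]|² = (1/N)Σ|X[k]|² = 12.0000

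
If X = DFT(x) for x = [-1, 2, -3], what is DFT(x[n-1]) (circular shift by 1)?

Time shift by 1: X_shifted[k] = ω_3^(1k) · X[k]
Shifted x = [-3, -1, 2]

DFT(x[n-1]) = [-2, -3.5000+2.5981i, -3.5000-2.5981i]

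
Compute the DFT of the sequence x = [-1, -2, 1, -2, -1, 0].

X[k] = Σ(n=0 to 5) x[n] · ω_6^(nk)
where ω_6 = e^(-2πi/6)

Computing each X[k]:
X[0] = -5
X[1] = 0
X[2] = -2.0000+3.4641i
X[3] = 3
X[4] = -2.0000-3.4641i
X[5] = 0

X = [-5, 0, -2.0000+3.4641i, 3, -2.0000-3.4641i, 0]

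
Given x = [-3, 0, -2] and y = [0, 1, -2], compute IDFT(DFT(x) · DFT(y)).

(x ⊛ y)[n] = Σ(m=0 to 2) x[m] · y[(n-m) mod 3]

Computing each output sample:
(x ⊛ y)[0] = -2
(x ⊛ y)[1] = 1
(x ⊛ y)[2] = 6

x ⊛ y = [-2, 1, 6]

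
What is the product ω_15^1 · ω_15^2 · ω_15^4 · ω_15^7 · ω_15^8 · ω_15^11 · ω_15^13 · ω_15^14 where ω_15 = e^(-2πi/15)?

The primitive 15th roots of unity are ω_15^k for k coprime to 15: k ∈ {1, 2, 4, 7, 8, 11, 13, 14}
Their product equals the constant term of the cyclotomic polynomial Φ_15(x) up to sign.
For n ≥ 3, the product of all primitive nth roots of unity is 1. (For n=1 it is 1; for n=2 it is -1.)

1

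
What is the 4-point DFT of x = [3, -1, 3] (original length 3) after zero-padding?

Original 3-point DFT: [5, 2.0000+3.4641i, 2.0000-3.4641i]
Zero-padded 4-point DFT provides frequency interpolation.

DFT_4([x, 0, ...]) = [5, 1i, 7, -1i]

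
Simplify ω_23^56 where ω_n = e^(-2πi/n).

Since ω_23^23 = 1, powers reduce modulo 23.
56 mod 23 = 10
So ω_23^56 = ω_23^10 = e^(-2πi·10/23)

ω_23^56 = ω_23^10 = -0.9172-0.3984i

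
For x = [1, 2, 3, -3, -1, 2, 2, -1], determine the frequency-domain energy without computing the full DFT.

Parseval: Σ|x[n]|² = (1/N)Σ|X[k]|², so Σ|X[k]|² = N·Σ|x[n]|² = 8·33.0000

Σ|X[k]|² = N·Σ|x[n]|² = 8·33.0000 = 264.0000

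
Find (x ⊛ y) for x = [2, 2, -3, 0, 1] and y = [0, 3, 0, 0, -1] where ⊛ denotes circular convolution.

(x ⊛ y)[n] = Σ(m=0 to 4) x[m] · y[(n-m) mod 5]

Computing each output sample:
(x ⊛ y)[0] = 1
(x ⊛ y)[1] = 9
(x ⊛ y)[2] = 6
(x ⊛ y)[3] = -10
(x ⊛ y)[4] = -2

x ⊛ y = [1, 9, 6, -10, -2]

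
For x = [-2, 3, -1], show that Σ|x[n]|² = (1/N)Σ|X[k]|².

Time domain:
Σ|x[n]|² = |-2|² + |3|² + |-1|² = 14.0000

Frequency domain:
(1/3)Σ|X[k]|² = (1/3)(|0|² + |-3.0000-3.4641i|² + |-3.0000+3.4641i|²) = (1/3)·42.0000 = 14.0000

Both sides agree, confirming Parseval's theorem.

Σ|x[n]|² = (1/N)Σ|X[k]|² = 14.0000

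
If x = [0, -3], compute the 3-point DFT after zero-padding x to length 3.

Original 2-point DFT: [-3, 3]
Zero-padded 3-point DFT provides frequency interpolation.

DFT_3([x, 0, ...]) = [-3, 1.5000+2.5981i, 1.5000-2.5981i]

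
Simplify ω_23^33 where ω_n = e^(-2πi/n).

Since ω_23^23 = 1, powers reduce modulo 23.
33 mod 23 = 10
So ω_23^33 = ω_23^10 = e^(-2πi·10/23)

ω_23^33 = ω_23^10 = -0.9172-0.3984i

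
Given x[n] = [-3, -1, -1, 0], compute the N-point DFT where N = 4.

X[k] = Σ(n=0 to 3) x[n] · ω_4^(nk)
where ω_4 = e^(-2πi/4)

Computing each X[k]:
X[0] = -5
X[1] = -2+1i
X[2] = -3
X[3] = -2-1i

X = [-5, -2+1i, -3, -2-1i]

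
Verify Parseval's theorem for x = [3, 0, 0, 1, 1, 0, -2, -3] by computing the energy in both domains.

Time domain:
Σ|x[n]|² = |3|² + |0|² + |0|² + |1|² + |1|² + |0|² + |-2|² + |-3|² = 24.0000

Frequency domain:
(1/8)Σ|X[k]|² = (1/8)(|0|² + |-0.8284-4.8284i|² + |6-2i|² + |4.8284-0.8284i|² + |4|² + |4.8284+0.8284i|² + |6+2i|² + |-0.8284+4.8284i|²) = (1/8)·192.0000 = 24.0000

Both sides agree, confirming Parseval's theorem.

Σ|x[n]|² = (1/N)Σ|X[k]|² = 24.0000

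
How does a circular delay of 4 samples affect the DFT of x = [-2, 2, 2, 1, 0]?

Time shift by 4: X_shifted[k] = ω_5^(4k) · X[k]
Shifted x = [2, 2, 1, 0, -2]

DFT(x[n-4]) = [3, 1.1910-4.3920i, 2.3090-1.4001i, 2.3090+1.4001i, 1.1910+4.3920i]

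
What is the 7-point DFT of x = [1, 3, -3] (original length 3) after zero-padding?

Original 3-point DFT: [1, 1.0000-5.1962i, 1.0000+5.1962i]
Zero-padded 7-point DFT provides frequency interpolation.

DFT_7([x, 0, ...]) = [1, 3.5380+0.5793i, 3.0353-4.2264i, -3.5734-3.6471i, -3.5734+3.6471i, 3.0353+4.2264i, 3.5380-0.5793i]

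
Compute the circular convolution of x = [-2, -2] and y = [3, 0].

(x ⊛ y)[n] = Σ(m=0 to 1) x[m] · y[(n-m) mod 2]

Computing each output sample:
(x ⊛ y)[0] = -6
(x ⊛ y)[1] = -6

x ⊛ y = [-6, -6]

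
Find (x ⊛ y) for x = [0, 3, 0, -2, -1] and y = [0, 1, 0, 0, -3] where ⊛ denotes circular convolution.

(x ⊛ y)[n] = Σ(m=0 to 4) x[m] · y[(n-m) mod 5]

Computing each output sample:
(x ⊛ y)[0] = -10
(x ⊛ y)[1] = 0
(x ⊛ y)[2] = 9
(x ⊛ y)[3] = 3
(x ⊛ y)[4] = -2

x ⊛ y = [-10, 0, 9, 3, -2]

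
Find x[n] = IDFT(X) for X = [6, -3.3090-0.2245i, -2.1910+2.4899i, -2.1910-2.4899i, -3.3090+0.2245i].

x[n] = (1/5) Σ(k=0 to 4) X[k] · e^(2πikn/5)

Computing each x[n]:
x[0] = -1
x[1] = 1
x[2] = 3
x[3] = 1
x[4] = 2

x = [-1, 1, 3, 1, 2]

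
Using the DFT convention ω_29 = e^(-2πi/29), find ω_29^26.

ω_29^26 = e^(-2πi·26/29)
= cos(-2π·26/29) + i·sin(-2π·26/29)
= cos(-52π/29) + i·sin(-52π/29)

ω_29^26 = cos(-52π/29) + i·sin(-52π/29) = 0.7961+0.6052i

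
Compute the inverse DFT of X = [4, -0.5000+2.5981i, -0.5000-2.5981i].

x[n] = (1/3) Σ(k=0 to 2) X[k] · e^(2πikn/3)

Computing each x[n]:
x[0] = 1
x[1] = 0
x[2] = 3

x = [1, 0, 3]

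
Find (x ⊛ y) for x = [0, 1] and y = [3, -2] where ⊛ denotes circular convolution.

(x ⊛ y)[n] = Σ(m=0 to 1) x[m] · y[(n-m) mod 2]

Computing each output sample:
(x ⊛ y)[0] = -2
(x ⊛ y)[1] = 3

x ⊛ y = [-2, 3]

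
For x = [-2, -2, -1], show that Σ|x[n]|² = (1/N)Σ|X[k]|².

Time domain:
Σ|x[n]|² = |-2|² + |-2|² + |-1|² = 9.0000

Frequency domain:
(1/3)Σ|X[k]|² = (1/3)(|-5|² + |-0.5000+0.8660i|² + |-0.5000-0.8660i|²) = (1/3)·27.0000 = 9.0000

Both sides agree, confirming Parseval's theorem.

Σ|x[n]|² = (1/N)Σ|X[k]|² = 9.0000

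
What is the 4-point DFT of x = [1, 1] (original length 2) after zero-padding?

Original 2-point DFT: [2, 0]
Zero-padded 4-point DFT provides frequency interpolation.

DFT_4([x, 0, ...]) = [2, 1-1i, 0, 1+1i]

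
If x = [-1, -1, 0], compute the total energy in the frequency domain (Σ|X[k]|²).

Parseval: Σ|x[n]|² = (1/N)Σ|X[k]|², so Σ|X[k]|² = N·Σ|x[n]|² = 3·2.0000

Σ|X[k]|² = N·Σ|x[n]|² = 3·2.0000 = 6.0000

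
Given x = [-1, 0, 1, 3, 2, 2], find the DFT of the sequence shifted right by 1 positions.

Time shift by 1: X_shifted[k] = ω_6^(1k) · X[k]
Shifted x = [2, -1, 0, 1, 3, 2]

DFT(x[n-1]) = [7, 5.1962i, 1, 3, 1, -5.1962i]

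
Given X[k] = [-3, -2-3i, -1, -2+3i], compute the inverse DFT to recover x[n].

x[n] = (1/4) Σ(k=0 to 3) X[k] · e^(2πikn/4)

Computing each x[n]:
x[0] = -2
x[1] = 1
x[2] = 0
x[3] = -2

x = [-2, 1, 0, -2]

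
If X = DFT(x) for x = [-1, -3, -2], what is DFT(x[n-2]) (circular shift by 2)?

Time shift by 2: X_shifted[k] = ω_3^(2k) · X[k]
Shifted x = [-3, -2, -1]

DFT(x[n-2]) = [-6, -1.5000+0.8660i, -1.5000-0.8660i]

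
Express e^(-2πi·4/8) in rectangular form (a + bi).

ω_8^4 = e^(-2πi·4/8)
= cos(-2π·4/8) + i·sin(-2π·4/8)
= cos(-8π/8) + i·sin(-8π/8)

ω_8^4 = cos(-8π/8) + i·sin(-8π/8) = -1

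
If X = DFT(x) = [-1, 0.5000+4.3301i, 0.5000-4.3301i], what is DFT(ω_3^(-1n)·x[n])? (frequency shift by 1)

Modulation property: DFT(ω_3^(-1n)·x[n]) = X[(k-1) mod 3], so circularly shift X by 1 positions.

X[k-1] = [0.5000-4.3301i, -1, 0.5000+4.3301i]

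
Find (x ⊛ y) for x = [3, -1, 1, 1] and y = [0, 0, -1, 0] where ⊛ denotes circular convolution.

(x ⊛ y)[n] = Σ(m=0 to 3) x[m] · y[(n-m) mod 4]

Computing each output sample:
(x ⊛ y)[0] = -1
(x ⊛ y)[1] = -1
(x ⊛ y)[2] = -3
(x ⊛ y)[3] = 1

x ⊛ y = [-1, -1, -3, 1]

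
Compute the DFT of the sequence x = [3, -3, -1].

X[k] = Σ(n=0 to 2) x[n] · ω_3^(nk)
where ω_3 = e^(-2πi/3)

Computing each X[k]:
X[0] = -1
X[1] = 5.0000+1.7321i
X[2] = 5.0000-1.7321i

X = [-1, 5.0000+1.7321i, 5.0000-1.7321i]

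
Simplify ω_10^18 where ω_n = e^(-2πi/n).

Since ω_10^10 = 1, powers reduce modulo 10.
18 mod 10 = 8
So ω_10^18 = ω_10^8 = e^(-2πi·8/10)

ω_10^18 = ω_10^8 = 0.3090+0.9511i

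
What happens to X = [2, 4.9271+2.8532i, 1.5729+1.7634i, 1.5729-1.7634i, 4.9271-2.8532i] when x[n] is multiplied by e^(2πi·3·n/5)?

Modulation property: DFT(ω_5^(-3n)·x[n]) = X[(k-3) mod 5], so circularly shift X by 3 positions.

X[k-3] = [1.5729+1.7634i, 1.5729-1.7634i, 4.9271-2.8532i, 2, 4.9271+2.8532i]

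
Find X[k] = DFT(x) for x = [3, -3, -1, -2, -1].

X[k] = Σ(n=0 to 4) x[n] · ω_5^(nk)
where ω_5 = e^(-2πi/5)

Computing each X[k]:
X[0] = -4
X[1] = 4.1910+1.3143i
X[2] = 5.3090+2.1266i
X[3] = 5.3090-2.1266i
X[4] = 4.1910-1.3143i

X = [-4, 4.1910+1.3143i, 5.3090+2.1266i, 5.3090-2.1266i, 4.1910-1.3143i]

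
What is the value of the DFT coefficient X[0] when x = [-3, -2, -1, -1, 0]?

X[0] = Σ(n=0 to 4) x[n] · ω_5^0 = Σ x[n]
= (-3) + (-2) + (-1) + (-1) + (0)

X[0] = -7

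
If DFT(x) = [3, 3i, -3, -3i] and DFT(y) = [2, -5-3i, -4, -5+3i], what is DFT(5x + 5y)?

By linearity: DFT(5x + 5y) = 5·DFT(x) + 5·DFT(y)
= 5·[3, 3i, -3, -3i] + 5·[2, -5-3i, -4, -5+3i]

Computing element-wise:
Z[0] = 5·(3) + 5·(2) = 25
Z[1] = 5·(3i) + 5·(-5-3i) = -25
Z[2] = 5·(-3) + 5·(-4) = -35
Z[3] = 5·(-3i) + 5·(-5+3i) = -25

DFT(5x + 5y) = 5·X + 5·Y = [25, -25, -35, -25]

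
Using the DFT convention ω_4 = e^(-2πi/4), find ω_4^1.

ω_4^1 = e^(-2πi·1/4)
= cos(-2π·1/4) + i·sin(-2π·1/4)
= cos(-2π/4) + i·sin(-2π/4)

ω_4^1 = cos(-2π/4) + i·sin(-2π/4) = -1i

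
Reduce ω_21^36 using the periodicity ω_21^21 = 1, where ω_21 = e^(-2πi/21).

Since ω_21^21 = 1, powers reduce modulo 21.
36 mod 21 = 15
So ω_21^36 = ω_21^15 = e^(-2πi·15/21)

ω_21^36 = ω_21^15 = -0.2225+0.9749i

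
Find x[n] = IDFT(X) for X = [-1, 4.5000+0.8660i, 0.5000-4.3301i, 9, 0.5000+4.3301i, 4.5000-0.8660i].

x[n] = (1/6) Σ(k=0 to 5) X[k] · e^(2πikn/6)

Computing each x[n]:
x[0] = 3
x[1] = 0
x[2] = -1
x[3] = -3
x[4] = 2
x[5] = -2

x = [3, 0, -1, -3, 2, -2]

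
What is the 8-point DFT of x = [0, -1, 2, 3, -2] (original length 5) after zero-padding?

Original 5-point DFT: [2, -4.9721-0.3633i, 3.9721-1.5388i, 3.9721+1.5388i, -4.9721+0.3633i]
Zero-padded 8-point DFT provides frequency interpolation.

DFT_8([x, 0, ...]) = [2, -0.8284-3.4142i, -4+4i, 4.8284+0.5858i, -2, 4.8284-0.5858i, -4-4i, -0.8284+3.4142i]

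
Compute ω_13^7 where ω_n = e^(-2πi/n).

ω_13^7 = e^(-2πi·7/13)
= cos(-2π·7/13) + i·sin(-2π·7/13)
= cos(-14π/13) + i·sin(-14π/13)

ω_13^7 = cos(-14π/13) + i·sin(-14π/13) = -0.9709+0.2393i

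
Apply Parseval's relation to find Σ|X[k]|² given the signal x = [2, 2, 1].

Parseval: Σ|x[n]|² = (1/N)Σ|X[k]|², so Σ|X[k]|² = N·Σ|x[n]|² = 3·9.0000

Σ|X[k]|² = N·Σ|x[n]|² = 3·9.0000 = 27.0000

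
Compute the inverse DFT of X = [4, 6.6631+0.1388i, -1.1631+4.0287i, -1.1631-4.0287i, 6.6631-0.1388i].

x[n] = (1/5) Σ(k=0 to 4) X[k] · e^(2πikn/5)

Computing each x[n]:
x[0] = 3
x[1] = 1
x[2] = 0
x[3] = -3
x[4] = 3

x = [3, 1, 0, -3, 3]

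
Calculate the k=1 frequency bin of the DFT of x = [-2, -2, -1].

X[1] = Σ(n=0 to 2) x[n] · ω_3^(1n) where ω_3 = e^(-2πi/3)
= (-2)·ω_3^0 + (-2)·ω_3^1 + (-1)·ω_3^2

X[1] = -0.5000+0.8660i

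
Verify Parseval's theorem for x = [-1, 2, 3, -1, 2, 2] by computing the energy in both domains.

Time domain:
Σ|x[n]|² = |-1|² + |2|² + |3|² + |-1|² + |2|² + |2|² = 23.0000

Frequency domain:
(1/6)Σ|X[k]|² = (1/6)(|7|² + |-0.5000-0.8660i|² + |-6.5000+0.8660i|² + |1|² + |-6.5000-0.8660i|² + |-0.5000+0.8660i|²) = (1/6)·138.0000 = 23.0000

Both sides agree, confirming Parseval's theorem.

Σ|x[n]|² = (1/N)Σ|X[k]|² = 23.0000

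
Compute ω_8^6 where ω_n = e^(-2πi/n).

ω_8^6 = e^(-2πi·6/8)
= cos(-2π·6/8) + i·sin(-2π·6/8)
= cos(-12π/8) + i·sin(-12π/8)

ω_8^6 = cos(-12π/8) + i·sin(-12π/8) = 1i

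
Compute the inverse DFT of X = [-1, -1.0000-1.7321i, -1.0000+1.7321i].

x[n] = (1/3) Σ(k=0 to 2) X[k] · e^(2πikn/3)

Computing each x[n]:
x[0] = -1
x[1] = 1
x[2] = -1

x = [-1, 1, -1]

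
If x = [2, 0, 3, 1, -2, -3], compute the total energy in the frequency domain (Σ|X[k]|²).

Parseval: Σ|x[n]|² = (1/N)Σ|X[k]|², so Σ|X[k]|² = N·Σ|x[n]|² = 6·27.0000

Σ|X[k]|² = N·Σ|x[n]|² = 6·27.0000 = 162.0000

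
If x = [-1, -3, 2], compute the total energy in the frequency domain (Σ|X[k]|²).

Parseval: Σ|x[n]|² = (1/N)Σ|X[k]|², so Σ|X[k]|² = N·Σ|x[n]|² = 3·14.0000

Σ|X[k]|² = N·Σ|x[n]|² = 3·14.0000 = 42.0000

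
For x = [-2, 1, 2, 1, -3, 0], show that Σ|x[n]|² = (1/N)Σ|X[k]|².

Time domain:
Σ|x[n]|² = |-2|² + |1|² + |2|² + |1|² + |-3|² + |0|² = 19.0000

Frequency domain:
(1/6)Σ|X[k]|² = (1/6)(|-1|² + |-2.0000-5.1962i|² + |-1.0000+3.4641i|² + |-5|² + |-1.0000-3.4641i|² + |-2.0000+5.1962i|²) = (1/6)·114.0000 = 19.0000

Both sides agree, confirming Parseval's theorem.

Σ|x[n]|² = (1/N)Σ|X[k]|² = 19.0000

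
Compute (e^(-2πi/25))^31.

Since ω_25^25 = 1, powers reduce modulo 25.
31 mod 25 = 6
So ω_25^31 = ω_25^6 = e^(-2πi·6/25)

ω_25^31 = ω_25^6 = 0.0628-0.9980i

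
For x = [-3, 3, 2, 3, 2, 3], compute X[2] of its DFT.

X[2] = Σ(n=0 to 5) x[n] · ω_6^(2n) where ω_6 = e^(-2πi/6)
= (-3)·ω_6^0 + (3)·ω_6^2 + (2)·ω_6^4 + (3)·ω_6^6 + (2)·ω_6^8 + (3)·ω_6^10

X[2] = -5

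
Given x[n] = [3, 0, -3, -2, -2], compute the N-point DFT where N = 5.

X[k] = Σ(n=0 to 4) x[n] · ω_5^(nk)
where ω_5 = e^(-2πi/5)

Computing each X[k]:
X[0] = -4
X[1] = 6.4271-1.3143i
X[2] = 3.0729-2.1266i
X[3] = 3.0729+2.1266i
X[4] = 6.4271+1.3143i

X = [-4, 6.4271-1.3143i, 3.0729-2.1266i, 3.0729+2.1266i, 6.4271+1.3143i]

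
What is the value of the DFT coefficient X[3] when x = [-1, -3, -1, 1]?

X[3] = Σ(n=0 to 3) x[n] · ω_4^(3n) where ω_4 = e^(-2πi/4)
= (-1)·ω_4^0 + (-3)·ω_4^3 + (-1)·ω_4^6 + (1)·ω_4^9

X[3] = -4i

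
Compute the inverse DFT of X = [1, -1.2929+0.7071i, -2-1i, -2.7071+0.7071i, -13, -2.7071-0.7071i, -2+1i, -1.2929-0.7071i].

x[n] = (1/8) Σ(k=0 to 7) X[k] · e^(2πikn/8)

Computing each x[n]:
x[0] = -3
x[1] = 2
x[2] = -1
x[3] = 1
x[4] = -1
x[5] = 2
x[6] = -1
x[7] = 2

x = [-3, 2, -1, 1, -1, 2, -1, 2]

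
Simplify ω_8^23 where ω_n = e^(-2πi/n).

Since ω_8^8 = 1, powers reduce modulo 8.
23 mod 8 = 7
So ω_8^23 = ω_8^7 = e^(-2πi·7/8)

ω_8^23 = ω_8^7 = 0.7071+0.7071i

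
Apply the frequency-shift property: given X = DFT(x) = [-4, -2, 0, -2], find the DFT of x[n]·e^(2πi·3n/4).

Modulation property: DFT(ω_4^(-3n)·x[n]) = X[(k-3) mod 4], so circularly shift X by 3 positions.

X[k-3] = [-2, 0, -2, -4]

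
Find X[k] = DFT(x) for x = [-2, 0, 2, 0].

X[k] = Σ(n=0 to 3) x[n] · ω_4^(nk)
where ω_4 = e^(-2πi/4)

Computing each X[k]:
X[0] = 0
X[1] = -4
X[2] = 0
X[3] = -4

X = [0, -4, 0, -4]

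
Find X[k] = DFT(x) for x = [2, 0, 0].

X[k] = Σ(n=0 to 2) x[n] · ω_3^(nk)
where ω_3 = e^(-2πi/3)

Computing each X[k]:
X[0] = 2
X[1] = 2
X[2] = 2

X = [2, 2, 2]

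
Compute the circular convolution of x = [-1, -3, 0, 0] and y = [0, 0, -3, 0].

(x ⊛ y)[n] = Σ(m=0 to 3) x[m] · y[(n-m) mod 4]

Computing each output sample:
(x ⊛ y)[0] = 0
(x ⊛ y)[1] = 0
(x ⊛ y)[2] = 3
(x ⊛ y)[3] = 9

x ⊛ y = [0, 0, 3, 9]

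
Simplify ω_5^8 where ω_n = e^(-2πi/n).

Since ω_5^5 = 1, powers reduce modulo 5.
8 mod 5 = 3
So ω_5^8 = ω_5^3 = e^(-2πi·3/5)

ω_5^8 = ω_5^3 = -0.8090+0.5878i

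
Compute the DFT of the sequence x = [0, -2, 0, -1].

X[k] = Σ(n=0 to 3) x[n] · ω_4^(nk)
where ω_4 = e^(-2πi/4)

Computing each X[k]:
X[0] = -3
X[1] = 1i
X[2] = 3
X[3] = -1i

X = [-3, 1i, 3, -1i]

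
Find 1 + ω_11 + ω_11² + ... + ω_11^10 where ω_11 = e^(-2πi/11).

Sum of all nth roots of unity equals 0 for n > 1 (geometric series with r ≠ 1).

0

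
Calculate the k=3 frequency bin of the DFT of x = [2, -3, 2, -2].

X[3] = Σ(n=0 to 3) x[n] · ω_4^(3n) where ω_4 = e^(-2πi/4)
= (2)·ω_4^0 + (-3)·ω_4^3 + (2)·ω_4^6 + (-2)·ω_4^9

X[3] = -1i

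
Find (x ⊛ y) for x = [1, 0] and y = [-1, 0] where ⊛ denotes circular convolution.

(x ⊛ y)[n] = Σ(m=0 to 1) x[m] · y[(n-m) mod 2]

Computing each output sample:
(x ⊛ y)[0] = -1
(x ⊛ y)[1] = 0

x ⊛ y = [-1, 0]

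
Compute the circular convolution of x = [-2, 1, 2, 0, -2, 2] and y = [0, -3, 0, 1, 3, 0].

(x ⊛ y)[n] = Σ(m=0 to 5) x[m] · y[(n-m) mod 6]

Computing each output sample:
(x ⊛ y)[0] = 0
(x ⊛ y)[1] = 4
(x ⊛ y)[2] = -7
(x ⊛ y)[3] = -2
(x ⊛ y)[4] = -5
(x ⊛ y)[5] = 11

x ⊛ y = [0, 4, -7, -2, -5, 11]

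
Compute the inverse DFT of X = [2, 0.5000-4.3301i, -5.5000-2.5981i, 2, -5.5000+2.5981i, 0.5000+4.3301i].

x[n] = (1/6) Σ(k=0 to 5) X[k] · e^(2πikn/6)

Computing each x[n]:
x[0] = -1
x[1] = 3
x[2] = 2
x[3] = -2
x[4] = 1
x[5] = -1

x = [-1, 3, 2, -2, 1, -1]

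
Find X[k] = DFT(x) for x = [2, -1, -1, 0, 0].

X[k] = Σ(n=0 to 4) x[n] · ω_5^(nk)
where ω_5 = e^(-2πi/5)

Computing each X[k]:
X[0] = 0
X[1] = 2.5000+1.5388i
X[2] = 2.5000-0.3633i
X[3] = 2.5000+0.3633i
X[4] = 2.5000-1.5388i

X = [0, 2.5000+1.5388i, 2.5000-0.3633i, 2.5000+0.3633i, 2.5000-1.5388i]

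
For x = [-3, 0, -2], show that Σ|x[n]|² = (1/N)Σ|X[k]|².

Time domain:
Σ|x[n]|² = |-3|² + |0|² + |-2|² = 13.0000

Frequency domain:
(1/3)Σ|X[k]|² = (1/3)(|-5|² + |-2.0000-1.7321i|² + |-2.0000+1.7321i|²) = (1/3)·39.0000 = 13.0000

Both sides agree, confirming Parseval's theorem.

Σ|x[n]|² = (1/N)Σ|X[k]|² = 13.0000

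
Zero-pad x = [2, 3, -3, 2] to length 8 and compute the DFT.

Original 4-point DFT: [4, 5-1i, -6, 5+1i]
Zero-padded 8-point DFT provides frequency interpolation.

DFT_8([x, 0, ...]) = [4, 2.7071-0.5355i, 5-1i, 1.2929-6.5355i, -6, 1.2929+6.5355i, 5+1i, 2.7071+0.5355i]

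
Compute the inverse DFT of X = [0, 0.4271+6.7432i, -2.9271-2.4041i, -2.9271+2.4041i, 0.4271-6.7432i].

x[n] = (1/5) Σ(k=0 to 4) X[k] · e^(2πikn/5)

Computing each x[n]:
x[0] = -1
x[1] = -1
x[2] = -3
x[3] = 2
x[4] = 3

x = [-1, -1, -3, 2, 3]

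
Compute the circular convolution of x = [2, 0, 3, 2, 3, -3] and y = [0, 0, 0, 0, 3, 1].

(x ⊛ y)[n] = Σ(m=0 to 5) x[m] · y[(n-m) mod 6]

Computing each output sample:
(x ⊛ y)[0] = 9
(x ⊛ y)[1] = 9
(x ⊛ y)[2] = 11
(x ⊛ y)[3] = -6
(x ⊛ y)[4] = 3
(x ⊛ y)[5] = 2

x ⊛ y = [9, 9, 11, -6, 3, 2]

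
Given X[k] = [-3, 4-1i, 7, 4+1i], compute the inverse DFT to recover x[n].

x[n] = (1/4) Σ(k=0 to 3) X[k] · e^(2πikn/4)

Computing each x[n]:
x[0] = 3
x[1] = -2
x[2] = -1
x[3] = -3

x = [3, -2, -1, -3]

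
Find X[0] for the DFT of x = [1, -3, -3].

X[0] = Σ(n=0 to 2) x[n] · ω_3^0 = Σ x[n]
= (1) + (-3) + (-3)

X[0] = -5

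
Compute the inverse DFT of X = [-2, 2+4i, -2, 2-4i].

x[n] = (1/4) Σ(k=0 to 3) X[k] · e^(2πikn/4)

Computing each x[n]:
x[0] = 0
x[1] = -2
x[2] = -2
x[3] = 2

x = [0, -2, -2, 2]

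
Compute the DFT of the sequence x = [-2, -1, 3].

X[k] = Σ(n=0 to 2) x[n] · ω_3^(nk)
where ω_3 = e^(-2πi/3)

Computing each X[k]:
X[0] = 0
X[1] = -3.0000+3.4641i
X[2] = -3.0000-3.4641i

X = [0, -3.0000+3.4641i, -3.0000-3.4641i]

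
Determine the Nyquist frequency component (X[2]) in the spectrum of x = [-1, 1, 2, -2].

X[2] = Σ(n=0 to 3) x[n] · ω_4^(2n) where ω_4 = e^(-2πi/4)
= (-1)·ω_4^0 + (1)·ω_4^2 + (2)·ω_4^4 + (-2)·ω_4^6

X[2] = 2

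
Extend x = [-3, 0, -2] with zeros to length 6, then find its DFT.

Original 3-point DFT: [-5, -2.0000-1.7321i, -2.0000+1.7321i]
Zero-padded 6-point DFT provides frequency interpolation.

DFT_6([x, 0, ...]) = [-5, -2.0000+1.7321i, -2.0000-1.7321i, -5, -2.0000+1.7321i, -2.0000-1.7321i]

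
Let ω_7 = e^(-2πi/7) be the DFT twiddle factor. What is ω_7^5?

ω_7^5 = e^(-2πi·5/7)
= cos(-2π·5/7) + i·sin(-2π·5/7)
= cos(-10π/7) + i·sin(-10π/7)

ω_7^5 = cos(-10π/7) + i·sin(-10π/7) = -0.2225+0.9749i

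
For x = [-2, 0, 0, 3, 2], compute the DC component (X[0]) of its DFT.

X[0] = Σ(n=0 to 4) x[n] · ω_5^0 = Σ x[n]
= (-2) + (0) + (0) + (3) + (2)

X[0] = 3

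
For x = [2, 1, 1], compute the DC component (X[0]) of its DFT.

X[0] = Σ(n=0 to 2) x[n] · ω_3^0 = Σ x[n]
= (2) + (1) + (1)

X[0] = 4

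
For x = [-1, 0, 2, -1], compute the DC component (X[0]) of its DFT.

X[0] = Σ(n=0 to 3) x[n] · ω_4^0 = Σ x[n]
= (-1) + (0) + (2) + (-1)

X[0] = 0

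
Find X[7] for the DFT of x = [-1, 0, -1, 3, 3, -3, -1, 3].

X[7] = Σ(n=0 to 7) x[n] · ω_8^(7n) where ω_8 = e^(-2πi/8)
= (-1)·ω_8^0 + (0)·ω_8^7 + (-1)·ω_8^14 + (3)·ω_8^21 + (3)·ω_8^28 + (-3)·ω_8^35 + (-1)·ω_8^42 + (3)·ω_8^49

X[7] = -1.8787+2.1213i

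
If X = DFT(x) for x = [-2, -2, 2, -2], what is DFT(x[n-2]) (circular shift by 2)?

Time shift by 2: X_shifted[k] = ω_4^(2k) · X[k]
Shifted x = [2, -2, -2, -2]

DFT(x[n-2]) = [-4, 4, 4, 4]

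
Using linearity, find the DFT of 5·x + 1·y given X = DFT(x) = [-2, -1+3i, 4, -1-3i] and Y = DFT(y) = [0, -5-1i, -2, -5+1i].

By linearity: DFT(5x + 1y) = 5·DFT(x) + 1·DFT(y)
= 5·[-2, -1+3i, 4, -1-3i] + 1·[0, -5-1i, -2, -5+1i]

Computing element-wise:
Z[0] = 5·(-2) + 1·(0) = -10
Z[1] = 5·(-1+3i) + 1·(-5-1i) = -10+14i
Z[2] = 5·(4) + 1·(-2) = 18
Z[3] = 5·(-1-3i) + 1·(-5+1i) = -10-14i

DFT(5x + 1y) = 5·X + 1·Y = [-10, -10+14i, 18, -10-14i]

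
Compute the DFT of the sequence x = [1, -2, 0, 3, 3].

X[k] = Σ(n=0 to 4) x[n] · ω_5^(nk)
where ω_5 = e^(-2πi/5)

Computing each X[k]:
X[0] = 5
X[1] = -1.1180+6.5186i
X[2] = 1.1180+0.0858i
X[3] = 1.1180-0.0858i
X[4] = -1.1180-6.5186i

X = [5, -1.1180+6.5186i, 1.1180+0.0858i, 1.1180-0.0858i, -1.1180-6.5186i]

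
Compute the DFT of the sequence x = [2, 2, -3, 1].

X[k] = Σ(n=0 to 3) x[n] · ω_4^(nk)
where ω_4 = e^(-2πi/4)

Computing each X[k]:
X[0] = 2
X[1] = 5-1i
X[2] = -4
X[3] = 5+1i

X = [2, 5-1i, -4, 5+1i]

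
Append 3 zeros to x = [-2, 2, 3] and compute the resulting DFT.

Original 3-point DFT: [3, -4.5000+0.8660i, -4.5000-0.8660i]
Zero-padded 6-point DFT provides frequency interpolation.

DFT_6([x, 0, ...]) = [3, -2.5000-4.3301i, -4.5000+0.8660i, -1, -4.5000-0.8660i, -2.5000+4.3301i]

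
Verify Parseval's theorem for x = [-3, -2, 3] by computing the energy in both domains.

Time domain:
Σ|x[n]|² = |-3|² + |-2|² + |3|² = 22.0000

Frequency domain:
(1/3)Σ|X[k]|² = (1/3)(|-2|² + |-3.5000+4.3301i|² + |-3.5000-4.3301i|²) = (1/3)·66.0000 = 22.0000

Both sides agree, confirming Parseval's theorem.

Σ|x[n]|² = (1/N)Σ|X[k]|² = 22.0000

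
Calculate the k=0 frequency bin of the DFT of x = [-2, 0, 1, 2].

X[0] = Σ(n=0 to 3) x[n] · ω_4^0 = Σ x[n]
= (-2) + (0) + (1) + (2)

X[0] = 1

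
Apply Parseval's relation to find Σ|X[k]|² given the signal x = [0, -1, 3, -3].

Parseval: Σ|x[n]|² = (1/N)Σ|X[k]|², so Σ|X[k]|² = N·Σ|x[n]|² = 4·19.0000

Σ|X[k]|² = N·Σ|x[n]|² = 4·19.0000 = 76.0000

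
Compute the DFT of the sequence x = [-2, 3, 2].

X[k] = Σ(n=0 to 2) x[n] · ω_3^(nk)
where ω_3 = e^(-2πi/3)

Computing each X[k]:
X[0] = 3
X[1] = -4.5000-0.8660i
X[2] = -4.5000+0.8660i

X = [3, -4.5000-0.8660i, -4.5000+0.8660i]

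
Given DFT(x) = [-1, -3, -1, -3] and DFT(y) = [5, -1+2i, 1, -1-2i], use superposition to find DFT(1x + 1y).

By linearity: DFT(1x + 1y) = 1·DFT(x) + 1·DFT(y)
= 1·[-1, -3, -1, -3] + 1·[5, -1+2i, 1, -1-2i]

Computing element-wise:
Z[0] = 1·(-1) + 1·(5) = 4
Z[1] = 1·(-3) + 1·(-1+2i) = -4+2i
Z[2] = 1·(-1) + 1·(1) = 0
Z[3] = 1·(-3) + 1·(-1-2i) = -4-2i

DFT(1x + 1y) = 1·X + 1·Y = [4, -4+2i, 0, -4-2i]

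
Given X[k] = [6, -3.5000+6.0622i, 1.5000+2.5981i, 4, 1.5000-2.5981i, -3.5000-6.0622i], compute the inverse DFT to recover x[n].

x[n] = (1/6) Σ(k=0 to 5) X[k] · e^(2πikn/6)

Computing each x[n]:
x[0] = 1
x[1] = -3
x[2] = 1
x[3] = 2
x[4] = 3
x[5] = 2

x = [1, -3, 1, 2, 3, 2]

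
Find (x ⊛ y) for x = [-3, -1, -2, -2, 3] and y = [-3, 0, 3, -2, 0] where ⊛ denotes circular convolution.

(x ⊛ y)[n] = Σ(m=0 to 4) x[m] · y[(n-m) mod 5]

Computing each output sample:
(x ⊛ y)[0] = 7
(x ⊛ y)[1] = 16
(x ⊛ y)[2] = -9
(x ⊛ y)[3] = 9
(x ⊛ y)[4] = -13

x ⊛ y = [7, 16, -9, 9, -13]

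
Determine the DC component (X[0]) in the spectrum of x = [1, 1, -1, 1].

X[0] = Σ(n=0 to 3) x[n] · ω_4^0 = Σ x[n]
= (1) + (1) + (-1) + (1)

X[0] = 2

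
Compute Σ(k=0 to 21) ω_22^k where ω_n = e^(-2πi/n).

Sum of all nth roots of unity equals 0 for n > 1 (geometric series with r ≠ 1).

0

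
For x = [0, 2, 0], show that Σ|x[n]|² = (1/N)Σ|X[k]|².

Time domain:
Σ|x[n]|² = |0|² + |2|² + |0|² = 4.0000

Frequency domain:
(1/3)Σ|X[k]|² = (1/3)(|2|² + |-1.0000-1.7321i|² + |-1.0000+1.7321i|²) = (1/3)·12.0000 = 4.0000

Both sides agree, confirming Parseval's theorem.

Σ|x[n]|² = (1/N)Σ|X[k]|² = 4.0000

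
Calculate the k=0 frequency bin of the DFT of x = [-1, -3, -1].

X[0] = Σ(n=0 to 2) x[n] · ω_3^0 = Σ x[n]
= (-1) + (-3) + (-1)

X[0] = -5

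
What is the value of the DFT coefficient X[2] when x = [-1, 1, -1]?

X[2] = Σ(n=0 to 2) x[n] · ω_3^(2n) where ω_3 = e^(-2πi/3)
= (-1)·ω_3^0 + (1)·ω_3^2 + (-1)·ω_3^4

X[2] = -1.0000+1.7321i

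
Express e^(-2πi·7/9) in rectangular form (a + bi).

ω_9^7 = e^(-2πi·7/9)
= cos(-2π·7/9) + i·sin(-2π·7/9)
= cos(-14π/9) + i·sin(-14π/9)

ω_9^7 = cos(-14π/9) + i·sin(-14π/9) = 0.1736+0.9848i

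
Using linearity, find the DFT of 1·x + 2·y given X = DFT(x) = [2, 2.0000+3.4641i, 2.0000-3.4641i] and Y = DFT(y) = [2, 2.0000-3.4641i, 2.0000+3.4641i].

By linearity: DFT(1x + 2y) = 1·DFT(x) + 2·DFT(y)
= 1·[2, 2.0000+3.4641i, 2.0000-3.4641i] + 2·[2, 2.0000-3.4641i, 2.0000+3.4641i]

Computing element-wise:
Z[0] = 1·(2) + 2·(2) = 6
Z[1] = 1·(2.0000+3.4641i) + 2·(2.0000-3.4641i) = 6.0000-3.4641i
Z[2] = 1·(2.0000-3.4641i) + 2·(2.0000+3.4641i) = 6.0000+3.4641i

DFT(1x + 2y) = 1·X + 2·Y = [6, 6.0000-3.4641i, 6.0000+3.4641i]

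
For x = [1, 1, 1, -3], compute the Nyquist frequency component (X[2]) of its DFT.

X[2] = Σ(n=0 to 3) x[n] · ω_4^(2n) where ω_4 = e^(-2πi/4)
= (1)·ω_4^0 + (1)·ω_4^2 + (1)·ω_4^4 + (-3)·ω_4^6

X[2] = 4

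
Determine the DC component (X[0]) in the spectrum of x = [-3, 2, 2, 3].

X[0] = Σ(n=0 to 3) x[n] · ω_4^0 = Σ x[n]
= (-3) + (2) + (2) + (3)

X[0] = 4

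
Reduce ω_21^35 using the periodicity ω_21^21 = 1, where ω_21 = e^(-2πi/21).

Since ω_21^21 = 1, powers reduce modulo 21.
35 mod 21 = 14
So ω_21^35 = ω_21^14 = e^(-2πi·14/21)

ω_21^35 = ω_21^14 = -0.5000+0.8660i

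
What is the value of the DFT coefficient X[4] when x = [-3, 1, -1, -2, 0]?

X[4] = Σ(n=0 to 4) x[n] · ω_5^(4n) where ω_5 = e^(-2πi/5)
= (-3)·ω_5^0 + (1)·ω_5^4 + (-1)·ω_5^8 + (-2)·ω_5^12 + (0)·ω_5^16

X[4] = -0.2639+1.5388i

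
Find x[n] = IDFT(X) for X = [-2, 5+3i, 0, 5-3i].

x[n] = (1/4) Σ(k=0 to 3) X[k] · e^(2πikn/4)

Computing each x[n]:
x[0] = 2
x[1] = -2
x[2] = -3
x[3] = 1

x = [2, -2, -3, 1]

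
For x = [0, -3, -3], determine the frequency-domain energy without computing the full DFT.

Parseval: Σ|x[n]|² = (1/N)Σ|X[k]|², so Σ|X[k]|² = N·Σ|x[n]|² = 3·18.0000

Σ|X[k]|² = N·Σ|x[n]|² = 3·18.0000 = 54.0000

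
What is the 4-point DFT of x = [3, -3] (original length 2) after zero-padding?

Original 2-point DFT: [0, 6]
Zero-padded 4-point DFT provides frequency interpolation.

DFT_4([x, 0, ...]) = [0, 3+3i, 6, 3-3i]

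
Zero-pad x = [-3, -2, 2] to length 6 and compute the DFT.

Original 3-point DFT: [-3, -3.0000+3.4641i, -3.0000-3.4641i]
Zero-padded 6-point DFT provides frequency interpolation.

DFT_6([x, 0, ...]) = [-3, -5, -3.0000+3.4641i, 1, -3.0000-3.4641i, -5]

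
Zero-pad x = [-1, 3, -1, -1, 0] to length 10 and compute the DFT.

Original 5-point DFT: [0, 1.5451-2.8532i, -4.0451-1.7634i, -4.0451+1.7634i, 1.5451+2.8532i]
Zero-padded 10-point DFT provides frequency interpolation.

DFT_10([x, 0, ...]) = [0, 1.4271+0.1388i, 1.5451-2.8532i, -1.9271-4.0287i, -4.0451-1.7634i, -4, -4.0451+1.7634i, -1.9271+4.0287i, 1.5451+2.8532i, 1.4271-0.1388i]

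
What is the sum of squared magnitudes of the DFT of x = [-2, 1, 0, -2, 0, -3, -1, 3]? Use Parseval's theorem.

Parseval: Σ|x[n]|² = (1/N)Σ|X[k]|², so Σ|X[k]|² = N·Σ|x[n]|² = 8·28.0000

Σ|X[k]|² = N·Σ|x[n]|² = 8·28.0000 = 224.0000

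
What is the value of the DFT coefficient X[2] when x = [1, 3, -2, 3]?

X[2] = Σ(n=0 to 3) x[n] · ω_4^(2n) where ω_4 = e^(-2πi/4)
= (1)·ω_4^0 + (3)·ω_4^2 + (-2)·ω_4^4 + (3)·ω_4^6

X[2] = -7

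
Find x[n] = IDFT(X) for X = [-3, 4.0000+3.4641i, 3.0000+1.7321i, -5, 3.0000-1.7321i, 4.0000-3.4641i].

x[n] = (1/6) Σ(k=0 to 5) X[k] · e^(2πikn/6)

Computing each x[n]:
x[0] = 1
x[1] = -1
x[2] = -3
x[3] = 0
x[4] = -2
x[5] = 2

x = [1, -1, -3, 0, -2, 2]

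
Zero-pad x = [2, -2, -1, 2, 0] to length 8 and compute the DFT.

Original 5-point DFT: [1, 0.5729+3.6655i, 3.9271-1.6776i, 3.9271+1.6776i, 0.5729-3.6655i]
Zero-padded 8-point DFT provides frequency interpolation.

DFT_8([x, 0, ...]) = [1, -0.8284+1.0000i, 3+4i, 4.8284-1.0000i, 1, 4.8284+1.0000i, 3-4i, -0.8284-1.0000i]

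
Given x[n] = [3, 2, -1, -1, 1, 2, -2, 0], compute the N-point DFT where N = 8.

X[k] = Σ(n=0 to 7) x[n] · ω_8^(nk)
where ω_8 = e^(-2πi/8)

Computing each X[k]:
X[0] = 4
X[1] = 2.7071-0.2929i
X[2] = 7-5i
X[3] = 1.2929+1.7071i
X[4] = -2
X[5] = 1.2929-1.7071i
X[6] = 7+5i
X[7] = 2.7071+0.2929i

X = [4, 2.7071-0.2929i, 7-5i, 1.2929+1.7071i, -2, 1.2929-1.7071i, 7+5i, 2.7071+0.2929i]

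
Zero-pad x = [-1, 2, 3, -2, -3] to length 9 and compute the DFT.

Original 5-point DFT: [-1, -2.1180-7.6942i, 0.1180+1.8164i, 0.1180-1.8164i, -2.1180+7.6942i]
Zero-padded 9-point DFT provides frequency interpolation.

DFT_9([x, 0, ...]) = [-1, 4.8721-1.4819i, -4.7699-6.6561i, -4.0000+3.4641i, -0.1022+0.0220i, -0.1022-0.0220i, -4.0000-3.4641i, -4.7699+6.6561i, 4.8721+1.4819i]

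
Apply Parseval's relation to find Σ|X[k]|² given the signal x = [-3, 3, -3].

Parseval: Σ|x[n]|² = (1/N)Σ|X[k]|², so Σ|X[k]|² = N·Σ|x[n]|² = 3·27.0000

Σ|X[k]|² = N·Σ|x[n]|² = 3·27.0000 = 81.0000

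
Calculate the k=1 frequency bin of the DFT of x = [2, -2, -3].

X[1] = Σ(n=0 to 2) x[n] · ω_3^(1n) where ω_3 = e^(-2πi/3)
= (2)·ω_3^0 + (-2)·ω_3^1 + (-3)·ω_3^2

X[1] = 4.5000-0.8660i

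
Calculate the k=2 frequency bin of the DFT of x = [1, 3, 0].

X[2] = Σ(n=0 to 2) x[n] · ω_3^(2n) where ω_3 = e^(-2πi/3)
= (1)·ω_3^0 + (3)·ω_3^2 + (0)·ω_3^4

X[2] = -0.5000+2.5981i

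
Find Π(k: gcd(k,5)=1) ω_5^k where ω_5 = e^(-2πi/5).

The primitive 5th roots of unity are ω_5^k for k coprime to 5: k ∈ {1, 2, 3, 4}
Their product equals the constant term of the cyclotomic polynomial Φ_5(x) up to sign.
For n ≥ 3, the product of all primitive nth roots of unity is 1. (For n=1 it is 1; for n=2 it is -1.)

1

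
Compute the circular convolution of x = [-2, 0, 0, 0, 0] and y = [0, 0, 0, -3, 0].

(x ⊛ y)[n] = Σ(m=0 to 4) x[m] · y[(n-m) mod 5]

Computing each output sample:
(x ⊛ y)[0] = 0
(x ⊛ y)[1] = 0
(x ⊛ y)[2] = 0
(x ⊛ y)[3] = 6
(x ⊛ y)[4] = 0

x ⊛ y = [0, 0, 0, 6, 0]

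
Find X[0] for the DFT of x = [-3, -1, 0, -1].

X[0] = Σ(n=0 to 3) x[n] · ω_4^0 = Σ x[n]
= (-3) + (-1) + (0) + (-1)

X[0] = -5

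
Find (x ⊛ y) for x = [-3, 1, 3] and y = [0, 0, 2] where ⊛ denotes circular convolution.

(x ⊛ y)[n] = Σ(m=0 to 2) x[m] · y[(n-m) mod 3]

Computing each output sample:
(x ⊛ y)[0] = 2
(x ⊛ y)[1] = 6
(x ⊛ y)[2] = -6

x ⊛ y = [2, 6, -6]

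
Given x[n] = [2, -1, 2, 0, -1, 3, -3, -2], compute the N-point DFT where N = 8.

X[k] = Σ(n=0 to 7) x[n] · ω_8^(nk)
where ω_8 = e^(-2πi/8)

Computing each X[k]:
X[0] = 0
X[1] = -1.2426-3.5858i
X[2] = 2-4i
X[3] = 7.2426+6.4142i
X[4] = 0
X[5] = 7.2426-6.4142i
X[6] = 2+4i
X[7] = -1.2426+3.5858i

X = [0, -1.2426-3.5858i, 2-4i, 7.2426+6.4142i, 0, 7.2426-6.4142i, 2+4i, -1.2426+3.5858i]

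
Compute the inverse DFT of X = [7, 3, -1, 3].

x[n] = (1/4) Σ(k=0 to 3) X[k] · e^(2πikn/4)

Computing each x[n]:
x[0] = 3
x[1] = 2
x[2] = 0
x[3] = 2

x = [3, 2, 0, 2]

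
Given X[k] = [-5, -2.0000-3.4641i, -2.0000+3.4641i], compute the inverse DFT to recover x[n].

x[n] = (1/3) Σ(k=0 to 2) X[k] · e^(2πikn/3)

Computing each x[n]:
x[0] = -3
x[1] = 1
x[2] = -3

x = [-3, 1, -3]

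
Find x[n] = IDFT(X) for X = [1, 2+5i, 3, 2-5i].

x[n] = (1/4) Σ(k=0 to 3) X[k] · e^(2πikn/4)

Computing each x[n]:
x[0] = 2
x[1] = -3
x[2] = 0
x[3] = 2

x = [2, -3, 0, 2]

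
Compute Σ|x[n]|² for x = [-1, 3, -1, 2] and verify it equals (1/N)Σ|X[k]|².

Time domain:
Σ|x[n]|² = |-1|² + |3|² + |-1|² + |2|² = 15.0000

Frequency domain:
(1/4)Σ|X[k]|² = (1/4)(|3|² + |-1i|² + |-7|² + |1i|²) = (1/4)·60.0000 = 15.0000

Both sides agree, confirming Parseval's theorem.

Σ|x[n]|² = (1/N)Σ|X[k]|² = 15.0000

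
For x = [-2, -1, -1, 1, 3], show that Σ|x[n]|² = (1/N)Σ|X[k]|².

Time domain:
Σ|x[n]|² = |-2|² + |-1|² + |-1|² + |1|² + |3|² = 16.0000

Frequency domain:
(1/5)Σ|X[k]|² = (1/5)(|0|² + |-1.3820+4.9798i|² + |-3.6180+0.4490i|² + |-3.6180-0.4490i|² + |-1.3820-4.9798i|²) = (1/5)·80.0000 = 16.0000

Both sides agree, confirming Parseval's theorem.

Σ|x[n]|² = (1/N)Σ|X[k]|² = 16.0000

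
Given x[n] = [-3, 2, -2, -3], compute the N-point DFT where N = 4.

X[k] = Σ(n=0 to 3) x[n] · ω_4^(nk)
where ω_4 = e^(-2πi/4)

Computing each X[k]:
X[0] = -6
X[1] = -1-5i
X[2] = -4
X[3] = -1+5i

X = [-6, -1-5i, -4, -1+5i]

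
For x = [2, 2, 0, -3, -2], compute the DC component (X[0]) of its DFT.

X[0] = Σ(n=0 to 4) x[n] · ω_5^0 = Σ x[n]
= (2) + (2) + (0) + (-3) + (-2)

X[0] = -1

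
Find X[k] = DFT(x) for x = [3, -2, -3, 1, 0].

X[k] = Σ(n=0 to 4) x[n] · ω_5^(nk)
where ω_5 = e^(-2πi/5)

Computing each X[k]:
X[0] = -1
X[1] = 4.0000+4.2533i
X[2] = 4.0000-2.6287i
X[3] = 4.0000+2.6287i
X[4] = 4.0000-4.2533i

X = [-1, 4.0000+4.2533i, 4.0000-2.6287i, 4.0000+2.6287i, 4.0000-4.2533i]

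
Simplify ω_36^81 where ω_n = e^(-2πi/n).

Since ω_36^36 = 1, powers reduce modulo 36.
81 mod 36 = 9
So ω_36^81 = ω_36^9 = e^(-2πi·9/36)

ω_36^81 = ω_36^9 = -1i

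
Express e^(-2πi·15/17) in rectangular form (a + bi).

ω_17^15 = e^(-2πi·15/17)
= cos(-2π·15/17) + i·sin(-2π·15/17)
= cos(-30π/17) + i·sin(-30π/17)

ω_17^15 = cos(-30π/17) + i·sin(-30π/17) = 0.7390+0.6737i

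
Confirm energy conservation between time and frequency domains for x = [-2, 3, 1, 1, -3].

Time domain:
Σ|x[n]|² = |-2|² + |3|² + |1|² + |1|² + |-3|² = 24.0000

Frequency domain:
(1/5)Σ|X[k]|² = (1/5)(|0|² + |-3.6180-5.7063i|² + |-1.3820-3.5267i|² + |-1.3820+3.5267i|² + |-3.6180+5.7063i|²) = (1/5)·120.0000 = 24.0000

Both sides agree, confirming Parseval's theorem.

Σ|x[n]|² = (1/N)Σ|X[k]|² = 24.0000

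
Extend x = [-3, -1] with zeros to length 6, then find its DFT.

Original 2-point DFT: [-4, -2]
Zero-padded 6-point DFT provides frequency interpolation.

DFT_6([x, 0, ...]) = [-4, -3.5000+0.8660i, -2.5000+0.8660i, -2, -2.5000-0.8660i, -3.5000-0.8660i]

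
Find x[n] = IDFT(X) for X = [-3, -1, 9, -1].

x[n] = (1/4) Σ(k=0 to 3) X[k] · e^(2πikn/4)

Computing each x[n]:
x[0] = 1
x[1] = -3
x[2] = 2
x[3] = -3

x = [1, -3, 2, -3]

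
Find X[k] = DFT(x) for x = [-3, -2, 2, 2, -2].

X[k] = Σ(n=0 to 4) x[n] · ω_5^(nk)
where ω_5 = e^(-2πi/5)

Computing each X[k]:
X[0] = -3
X[1] = -7.4721
X[2] = 1.4721
X[3] = 1.4721
X[4] = -7.4721

X = [-3, -7.4721, 1.4721, 1.4721, -7.4721]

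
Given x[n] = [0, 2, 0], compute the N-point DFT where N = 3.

X[k] = Σ(n=0 to 2) x[n] · ω_3^(nk)
where ω_3 = e^(-2πi/3)

Computing each X[k]:
X[0] = 2
X[1] = -1.0000-1.7321i
X[2] = -1.0000+1.7321i

X = [2, -1.0000-1.7321i, -1.0000+1.7321i]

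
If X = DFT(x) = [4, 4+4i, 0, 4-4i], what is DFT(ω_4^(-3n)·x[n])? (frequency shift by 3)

Modulation property: DFT(ω_4^(-3n)·x[n]) = X[(k-3) mod 4], so circularly shift X by 3 positions.

X[k-3] = [4+4i, 0, 4-4i, 4]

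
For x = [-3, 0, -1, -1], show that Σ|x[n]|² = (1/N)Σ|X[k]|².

Time domain:
Σ|x[n]|² = |-3|² + |0|² + |-1|² + |-1|² = 11.0000

Frequency domain:
(1/4)Σ|X[k]|² = (1/4)(|-5|² + |-2-1i|² + |-3|² + |-2+1i|²) = (1/4)·44.0000 = 11.0000

Both sides agree, confirming Parseval's theorem.

Σ|x[n]|² = (1/N)Σ|X[k]|² = 11.0000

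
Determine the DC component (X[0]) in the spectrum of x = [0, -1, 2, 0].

X[0] = Σ(n=0 to 3) x[n] · ω_4^0 = Σ x[n]
= (0) + (-1) + (2) + (0)

X[0] = 1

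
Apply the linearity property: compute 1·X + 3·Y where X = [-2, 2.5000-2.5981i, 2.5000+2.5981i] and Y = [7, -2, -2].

By linearity: DFT(1x + 3y) = 1·DFT(x) + 3·DFT(y)
= 1·[-2, 2.5000-2.5981i, 2.5000+2.5981i] + 3·[7, -2, -2]

Computing element-wise:
Z[0] = 1·(-2) + 3·(7) = 19
Z[1] = 1·(2.5000-2.5981i) + 3·(-2) = -3.5000-2.5981i
Z[2] = 1·(2.5000+2.5981i) + 3·(-2) = -3.5000+2.5981i

DFT(1x + 3y) = 1·X + 3·Y = [19, -3.5000-2.5981i, -3.5000+2.5981i]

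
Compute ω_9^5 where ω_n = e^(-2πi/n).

ω_9^5 = e^(-2πi·5/9)
= cos(-2π·5/9) + i·sin(-2π·5/9)
= cos(-10π/9) + i·sin(-10π/9)

ω_9^5 = cos(-10π/9) + i·sin(-10π/9) = -0.9397+0.3420i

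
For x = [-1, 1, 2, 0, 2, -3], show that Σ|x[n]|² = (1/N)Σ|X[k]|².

Time domain:
Σ|x[n]|² = |-1|² + |1|² + |2|² + |0|² + |2|² + |-3|² = 19.0000

Frequency domain:
(1/6)Σ|X[k]|² = (1/6)(|1|² + |-4.0000-3.4641i|² + |-2.0000-3.4641i|² + |5|² + |-2.0000+3.4641i|² + |-4.0000+3.4641i|²) = (1/6)·114.0000 = 19.0000

Both sides agree, confirming Parseval's theorem.

Σ|x[n]|² = (1/N)Σ|X[k]|² = 19.0000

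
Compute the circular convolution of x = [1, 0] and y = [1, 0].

(x ⊛ y)[n] = Σ(m=0 to 1) x[m] · y[(n-m) mod 2]

Computing each output sample:
(x ⊛ y)[0] = 1
(x ⊛ y)[1] = 0

x ⊛ y = [1, 0]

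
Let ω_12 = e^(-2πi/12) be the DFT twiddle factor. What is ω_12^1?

ω_12^1 = e^(-2πi·1/12)
= cos(-2π·1/12) + i·sin(-2π·1/12)
= cos(-2π/12) + i·sin(-2π/12)

ω_12^1 = cos(-2π/12) + i·sin(-2π/12) = 0.8660-0.5000i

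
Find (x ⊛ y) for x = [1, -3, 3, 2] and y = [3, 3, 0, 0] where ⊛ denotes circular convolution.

(x ⊛ y)[n] = Σ(m=0 to 3) x[m] · y[(n-m) mod 4]

Computing each output sample:
(x ⊛ y)[0] = 9
(x ⊛ y)[1] = -6
(x ⊛ y)[2] = 0
(x ⊛ y)[3] = 15

x ⊛ y = [9, -6, 0, 15]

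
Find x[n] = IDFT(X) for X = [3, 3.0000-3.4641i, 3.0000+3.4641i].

x[n] = (1/3) Σ(k=0 to 2) X[k] · e^(2πikn/3)

Computing each x[n]:
x[0] = 3
x[1] = 2
x[2] = -2

x = [3, 2, -2]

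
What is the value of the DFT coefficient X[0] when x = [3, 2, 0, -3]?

X[0] = Σ(n=0 to 3) x[n] · ω_4^0 = Σ x[n]
= (3) + (2) + (0) + (-3)

X[0] = 2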